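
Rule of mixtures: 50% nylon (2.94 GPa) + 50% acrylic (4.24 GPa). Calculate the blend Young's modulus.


Formula: Blend property = (fraction_A * property_A) + (fraction_B * property_B)
Step 1: Contribution A = 50/100 * 2.94 GPa = 1.47 GPa
Step 2: Contribution B = 50/100 * 4.24 GPa = 2.12 GPa
Step 3: Blend Young's modulus = 1.47 + 2.12 = 3.59 GPa

3.59 GPa


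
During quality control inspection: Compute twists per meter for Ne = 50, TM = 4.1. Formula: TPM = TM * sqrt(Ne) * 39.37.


Formula: TPM = TM * sqrt(Ne) * 39.37
Step 1: sqrt(Ne) = sqrt(50) = 7.0711
Step 2: TM * sqrt(Ne) = 4.1 * 7.0711 = 28.9915
Step 3: TPM = 28.9915 * 39.37 = 1141 twists/m

1141 twists/m


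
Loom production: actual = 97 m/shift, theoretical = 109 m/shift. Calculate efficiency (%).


Formula: Efficiency% = (Actual output / Theoretical output) * 100
Efficiency% = (97 / 109) * 100
Efficiency% = 0.889908 * 100 = 88.9908% ≈ 89.0%

89.0%


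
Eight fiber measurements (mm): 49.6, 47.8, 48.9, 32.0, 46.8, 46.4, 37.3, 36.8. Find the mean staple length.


Formula: Mean = sum of lengths / count
Sum = 49.6 + 47.8 + 48.9 + 32.0 + 46.8 + 46.4 + 37.3 + 36.8
Sum = 345.6 mm
Mean = 345.6 / 8 = 43.20 mm

43.20 mm


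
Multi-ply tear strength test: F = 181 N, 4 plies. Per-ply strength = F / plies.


Formula: Per-ply strength = Total force / Number of plies
Per-ply = 181 N / 4
Per-ply = 45.25 N

45.25 N


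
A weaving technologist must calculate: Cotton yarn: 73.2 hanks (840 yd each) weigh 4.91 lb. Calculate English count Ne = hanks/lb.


Formula: Ne = hanks / mass_lb
Substituting: Ne = 73.2 / 4.91
Ne = 14.9

14.9 Ne


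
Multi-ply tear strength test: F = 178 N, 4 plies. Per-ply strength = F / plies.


Formula: Per-ply strength = Total force / Number of plies
Per-ply = 178 N / 4
Per-ply = 44.5 N

44.5 N


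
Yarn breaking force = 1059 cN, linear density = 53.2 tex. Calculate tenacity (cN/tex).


Formula: Tenacity = Breaking force / Linear density
Tenacity = 1059 cN / 53.2 tex
Tenacity = 19.91 cN/tex

19.91 cN/tex


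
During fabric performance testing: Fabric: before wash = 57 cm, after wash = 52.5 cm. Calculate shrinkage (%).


Formula: Shrinkage% = ((L_before - L_after) / L_before) * 100
Step 1: Shrinkage = 57 - 52.5 = 4.5 cm
Step 2: Shrinkage% = (4.5 / 57) * 100
Step 3: Shrinkage% = 0.078947 * 100 = 7.8947% ≈ 7.9%

7.9%


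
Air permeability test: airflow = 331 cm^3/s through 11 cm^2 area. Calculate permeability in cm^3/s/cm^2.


Formula: Air Permeability = Airflow / Test Area
AP = 331 cm^3/s / 11 cm^2
AP = 30.1 cm^3/s/cm^2

30.1 cm^3/s/cm^2


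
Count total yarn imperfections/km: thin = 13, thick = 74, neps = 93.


Formula: Total = thin places + thick places + neps
Total = 13 + 74 + 93
Total = 180 imperfections/km

180 imperfections/km


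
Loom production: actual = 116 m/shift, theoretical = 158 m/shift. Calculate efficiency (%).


Formula: Efficiency% = (Actual output / Theoretical output) * 100
Efficiency% = (116 / 158) * 100
Efficiency% = 0.734177 * 100 = 73.4177% ≈ 73.4%

73.4%


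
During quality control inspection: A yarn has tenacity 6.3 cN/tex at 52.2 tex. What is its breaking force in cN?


Formula: Breaking force = Tenacity * Linear density
F = 6.3 cN/tex * 52.2 tex
F = 328.86 cN

328.86 cN


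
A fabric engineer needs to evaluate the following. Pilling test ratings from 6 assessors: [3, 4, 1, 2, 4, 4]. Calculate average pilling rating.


Formula: Mean = sum / count
Sum = 3 + 4 + 1 + 2 + 4 + 4 = 18
Mean = 18 / 6 = 3.0

3.0


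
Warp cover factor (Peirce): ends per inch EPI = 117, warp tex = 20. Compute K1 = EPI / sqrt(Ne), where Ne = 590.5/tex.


Formula: K1 = EPI / sqrt(Ne), with Ne = 590.5 / tex_warp
Step 1: Ne = 590.5 / 20 = 29.525
Step 2: sqrt(Ne) = sqrt(29.525) = 5.4337
Step 3: K1 = 117 / 5.4337 = 21.5

21.5


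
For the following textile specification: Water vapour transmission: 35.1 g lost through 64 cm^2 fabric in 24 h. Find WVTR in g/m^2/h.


Formula: WVTR = mass_loss / (area * time)
Step 1: Convert area: 64 cm^2 = 0.0064 m^2
Step 2: WVTR = 35.1 g / (0.0064 m^2 * 24 h)
Step 3: WVTR = 35.1 / 0.1536 = 228.5 g/m^2/h

228.5 g/m^2/h


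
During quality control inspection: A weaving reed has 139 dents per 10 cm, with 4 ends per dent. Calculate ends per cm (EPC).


Formula: EPC = (dents per 10 cm * ends per dent) / 10
Step 1: Total ends per 10 cm = 139 * 4 = 556
Step 2: EPC = 556 / 10 = 55.6 ends/cm

55.6 ends/cm


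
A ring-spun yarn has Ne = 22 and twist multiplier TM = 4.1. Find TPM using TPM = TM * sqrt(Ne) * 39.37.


Formula: TPM = TM * sqrt(Ne) * 39.37
Step 1: sqrt(Ne) = sqrt(22) = 4.6904
Step 2: TM * sqrt(Ne) = 4.1 * 4.6904 = 19.2306
Step 3: TPM = 19.2306 * 39.37 = 757 twists/m

757 twists/m


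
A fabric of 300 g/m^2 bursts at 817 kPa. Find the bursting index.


Formula: Bursting Index = Bursting Strength / Fabric GSM
BI = 817 kPa / 300 g/m^2
BI = 2.723 kPa/(g/m^2)

2.723 kPa/(g/m^2)


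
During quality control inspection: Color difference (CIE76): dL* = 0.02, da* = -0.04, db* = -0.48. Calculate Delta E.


Formula: Delta E = sqrt(dL*^2 + da*^2 + db*^2)
Step 1: dL*^2 = 0.02^2 = 0.0004
Step 2: da*^2 = (-0.04)^2 = 0.0016
Step 3: db*^2 = (-0.48)^2 = 0.2304
Step 4: Sum = 0.0004 + 0.0016 + 0.2304 = 0.2324
Step 5: Delta E = sqrt(0.2324) = 0.48

0.48 Delta E


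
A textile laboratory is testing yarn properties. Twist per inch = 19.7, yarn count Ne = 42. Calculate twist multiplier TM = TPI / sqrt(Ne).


Formula: TM = TPI / sqrt(Ne)
Step 1: sqrt(Ne) = sqrt(42) = 6.4807
Step 2: TM = 19.7 / 6.4807 = 3.04

3.04 TM


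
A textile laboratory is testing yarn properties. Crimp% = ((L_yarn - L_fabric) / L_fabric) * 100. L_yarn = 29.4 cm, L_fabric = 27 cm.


Formula: Crimp% = ((L_yarn - L_fabric) / L_fabric) * 100
Step 1: Extension = 29.4 - 27 = 2.4 cm
Step 2: Crimp% = (2.4 / 27) * 100
Step 3: Crimp% = 0.088889 * 100 = 8.8889% ≈ 8.9%

8.9%


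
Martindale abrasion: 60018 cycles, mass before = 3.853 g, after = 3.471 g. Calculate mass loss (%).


Formula: Mass loss% = ((m_before - m_after) / m_before) * 100
Step 1: Mass loss = 3.853 - 3.471 = 0.382 g
Step 2: Ratio = 0.382 / 3.853 = 0.0991435
Step 3: Mass loss% = 0.0991435 * 100 = 9.91435% ≈ 9.91%

9.91%


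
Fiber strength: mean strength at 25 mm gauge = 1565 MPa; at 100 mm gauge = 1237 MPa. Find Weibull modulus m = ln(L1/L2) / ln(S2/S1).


Formula: m = ln(L1/L2) / ln(S2/S1)
Step 1: ln(L1/L2) = ln(25/100) = -1.38629
Step 2: S2/S1 = 1237/1565 = 0.79042
Step 3: ln(S2/S1) = ln(0.79042) = -0.23519
Step 4: m = -1.38629 / -0.23519 = 5.89

5.89 (Weibull m)


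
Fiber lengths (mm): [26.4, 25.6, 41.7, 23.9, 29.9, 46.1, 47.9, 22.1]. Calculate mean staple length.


Formula: Mean = sum of lengths / count
Sum = 26.4 + 25.6 + 41.7 + 23.9 + 29.9 + 46.1 + 47.9 + 22.1
Sum = 263.6 mm
Mean = 263.6 / 8 = 32.95 mm

32.95 mm


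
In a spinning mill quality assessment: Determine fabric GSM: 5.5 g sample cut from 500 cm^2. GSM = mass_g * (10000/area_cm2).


Formula: GSM = mass_g / area_m2
Step 1: Convert area: 500 cm^2 = 500 / 10000 = 0.05 m^2
Step 2: GSM = 5.5 g / 0.05 m^2 = 110.0 g/m^2

110.0 g/m^2


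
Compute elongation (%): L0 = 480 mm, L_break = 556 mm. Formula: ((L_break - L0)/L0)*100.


Formula: Elongation (%) = ((L_break - L0) / L0) * 100
Step 1: Extension = 556 - 480 = 76 mm
Step 2: Elongation = (76 / 480) * 100
Step 3: Elongation = 0.158333 * 100 = 15.8333% ≈ 15.8%

15.8%


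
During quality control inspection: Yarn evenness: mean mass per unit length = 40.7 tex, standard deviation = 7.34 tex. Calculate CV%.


Formula: CV% = (standard deviation / mean) * 100
Step 1: Ratio = 7.34 / 40.7 = 0.180344
Step 2: CV% = 0.180344 * 100 = 18.0344% ≈ 18.0%

18.0%


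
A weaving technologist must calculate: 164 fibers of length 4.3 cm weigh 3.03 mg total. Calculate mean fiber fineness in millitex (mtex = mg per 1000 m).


Formula: fineness (mtex) = mass (mg) / total length (km) = (mass_mg / total_length_m) * 1000
Step 1: Convert fiber length: 4.3 cm = 0.043 m
Step 2: Total fiber length = 164 * 0.043 = 7.052 m
Step 3: Linear density = 3.03 mg / 7.052 m = 0.4297 mg/m
Step 4: fineness = 0.4297 * 1000 = 429.7 mtex

429.7 mtex


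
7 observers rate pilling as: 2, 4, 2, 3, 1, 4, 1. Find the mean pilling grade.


Formula: Mean = sum / count
Sum = 2 + 4 + 2 + 3 + 1 + 4 + 1 = 17
Mean = 17 / 7 = 2.4

2.4


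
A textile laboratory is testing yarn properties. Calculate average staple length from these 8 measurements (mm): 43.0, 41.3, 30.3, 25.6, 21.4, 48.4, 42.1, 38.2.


Formula: Mean = sum of lengths / count
Sum = 43.0 + 41.3 + 30.3 + 25.6 + 21.4 + 48.4 + 42.1 + 38.2
Sum = 290.3 mm
Mean = 290.3 / 8 = 36.29 mm

36.29 mm


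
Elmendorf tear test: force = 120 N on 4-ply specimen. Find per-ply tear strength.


Formula: Per-ply strength = Total force / Number of plies
Per-ply = 120 N / 4
Per-ply = 30 N

30 N


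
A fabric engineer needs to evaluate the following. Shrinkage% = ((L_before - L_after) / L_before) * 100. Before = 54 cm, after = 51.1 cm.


Formula: Shrinkage% = ((L_before - L_after) / L_before) * 100
Step 1: Shrinkage = 54 - 51.1 = 2.9 cm
Step 2: Shrinkage% = (2.9 / 54) * 100
Step 3: Shrinkage% = 0.053704 * 100 = 5.3704% ≈ 5.4%

5.4%


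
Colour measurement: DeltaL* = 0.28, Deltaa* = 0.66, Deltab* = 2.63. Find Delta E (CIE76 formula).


Formula: Delta E = sqrt(dL*^2 + da*^2 + db*^2)
Step 1: dL*^2 = 0.28^2 = 0.0784
Step 2: da*^2 = 0.66^2 = 0.4356
Step 3: db*^2 = 2.63^2 = 6.9169
Step 4: Sum = 0.0784 + 0.4356 + 6.9169 = 7.4309
Step 5: Delta E = sqrt(7.4309) = 2.73

2.73 Delta E


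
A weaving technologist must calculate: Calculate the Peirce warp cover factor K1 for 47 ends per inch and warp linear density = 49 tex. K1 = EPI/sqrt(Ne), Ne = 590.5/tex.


Formula: K1 = EPI / sqrt(Ne), with Ne = 590.5 / tex_warp
Step 1: Ne = 590.5 / 49 = 12.051
Step 2: sqrt(Ne) = sqrt(12.051) = 3.4715
Step 3: K1 = 47 / 3.4715 = 13.5

13.5


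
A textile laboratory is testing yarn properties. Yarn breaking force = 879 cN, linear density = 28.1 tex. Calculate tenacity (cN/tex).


Formula: Tenacity = Breaking force / Linear density
Tenacity = 879 cN / 28.1 tex
Tenacity = 31.28 cN/tex

31.28 cN/tex


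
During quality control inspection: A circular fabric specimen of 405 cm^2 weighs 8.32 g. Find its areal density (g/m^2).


Formula: GSM = mass_g / area_m2
Step 1: Convert area: 405 cm^2 = 405 / 10000 = 0.0405 m^2
Step 2: GSM = 8.32 g / 0.0405 m^2 = 205.4 g/m^2

205.4 g/m^2


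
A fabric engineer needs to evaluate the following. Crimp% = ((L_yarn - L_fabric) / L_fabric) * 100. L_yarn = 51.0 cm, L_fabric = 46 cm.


Formula: Crimp% = ((L_yarn - L_fabric) / L_fabric) * 100
Step 1: Extension = 51.0 - 46 = 5.0 cm
Step 2: Crimp% = (5.0 / 46) * 100
Step 3: Crimp% = 0.108696 * 100 = 10.8696% ≈ 10.9%

10.9%


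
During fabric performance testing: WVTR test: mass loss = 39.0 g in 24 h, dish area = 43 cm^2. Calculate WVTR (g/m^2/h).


Formula: WVTR = mass_loss / (area * time)
Step 1: Convert area: 43 cm^2 = 0.0043 m^2
Step 2: WVTR = 39.0 g / (0.0043 m^2 * 24 h)
Step 3: WVTR = 39.0 / 0.1032 = 377.9 g/m^2/h

377.9 g/m^2/h


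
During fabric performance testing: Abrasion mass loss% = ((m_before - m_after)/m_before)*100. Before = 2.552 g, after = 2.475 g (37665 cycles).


Formula: Mass loss% = ((m_before - m_after) / m_before) * 100
Step 1: Mass loss = 2.552 - 2.475 = 0.077 g
Step 2: Ratio = 0.077 / 2.552 = 0.0301724
Step 3: Mass loss% = 0.0301724 * 100 = 3.01724% ≈ 3.02%

3.02%


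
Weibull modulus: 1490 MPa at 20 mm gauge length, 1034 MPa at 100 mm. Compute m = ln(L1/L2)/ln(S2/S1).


Formula: m = ln(L1/L2) / ln(S2/S1)
Step 1: ln(L1/L2) = ln(20/100) = -1.60944
Step 2: S2/S1 = 1034/1490 = 0.69396
Step 3: ln(S2/S1) = ln(0.69396) = -0.36534
Step 4: m = -1.60944 / -0.36534 = 4.41

4.41 (Weibull m)


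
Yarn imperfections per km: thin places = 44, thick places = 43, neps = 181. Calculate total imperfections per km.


Formula: Total = thin places + thick places + neps
Total = 44 + 43 + 181
Total = 268 imperfections/km

268 imperfections/km


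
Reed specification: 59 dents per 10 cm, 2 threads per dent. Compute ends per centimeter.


Formula: EPC = (dents per 10 cm * ends per dent) / 10
Step 1: Total ends per 10 cm = 59 * 2 = 118
Step 2: EPC = 118 / 10 = 11.8 ends/cm

11.8 ends/cm


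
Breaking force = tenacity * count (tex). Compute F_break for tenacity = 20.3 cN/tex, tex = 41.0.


Formula: Breaking force = Tenacity * Linear density
F = 20.3 cN/tex * 41.0 tex
F = 832.30 cN

832.30 cN


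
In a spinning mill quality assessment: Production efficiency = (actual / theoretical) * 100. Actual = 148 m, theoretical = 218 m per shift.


Formula: Efficiency% = (Actual output / Theoretical output) * 100
Efficiency% = (148 / 218) * 100
Efficiency% = 0.678899 * 100 = 67.8899% ≈ 67.9%

67.9%


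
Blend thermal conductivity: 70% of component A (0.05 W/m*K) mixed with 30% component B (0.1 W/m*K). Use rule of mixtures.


Formula: Blend property = (fraction_A * property_A) + (fraction_B * property_B)
Step 1: Contribution A = 70/100 * 0.05 W/m*K = 0.035 W/m*K
Step 2: Contribution B = 30/100 * 0.1 W/m*K = 0.03 W/m*K
Step 3: Blend thermal conductivity = 0.035 + 0.03 = 0.065 W/m*K

0.065 W/m*K


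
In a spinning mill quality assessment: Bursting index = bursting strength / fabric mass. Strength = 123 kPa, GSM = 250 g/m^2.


Formula: Bursting Index = Bursting Strength / Fabric GSM
BI = 123 kPa / 250 g/m^2
BI = 0.492 kPa/(g/m^2)

0.492 kPa/(g/m^2)


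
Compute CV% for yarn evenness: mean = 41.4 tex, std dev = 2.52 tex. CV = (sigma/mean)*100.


Formula: CV% = (standard deviation / mean) * 100
Step 1: Ratio = 2.52 / 41.4 = 0.06087
Step 2: CV% = 0.06087 * 100 = 6.087% ≈ 6.1%

6.1%


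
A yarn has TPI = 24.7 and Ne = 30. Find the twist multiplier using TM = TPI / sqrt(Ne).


Formula: TM = TPI / sqrt(Ne)
Step 1: sqrt(Ne) = sqrt(30) = 5.4772
Step 2: TM = 24.7 / 5.4772 = 4.51

4.51 TM


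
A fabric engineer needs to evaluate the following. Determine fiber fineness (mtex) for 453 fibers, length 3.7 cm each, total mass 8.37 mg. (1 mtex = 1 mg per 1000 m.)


Formula: fineness (mtex) = mass (mg) / total length (km) = (mass_mg / total_length_m) * 1000
Step 1: Convert fiber length: 3.7 cm = 0.037 m
Step 2: Total fiber length = 453 * 0.037 = 16.761 m
Step 3: Linear density = 8.37 mg / 16.761 m = 0.4994 mg/m
Step 4: fineness = 0.4994 * 1000 = 499.4 mtex

499.4 mtex


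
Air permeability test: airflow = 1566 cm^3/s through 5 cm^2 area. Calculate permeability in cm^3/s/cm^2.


Formula: Air Permeability = Airflow / Test Area
AP = 1566 cm^3/s / 5 cm^2
AP = 313.2 cm^3/s/cm^2

313.2 cm^3/s/cm^2


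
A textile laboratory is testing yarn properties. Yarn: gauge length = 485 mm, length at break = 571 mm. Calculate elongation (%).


Formula: Elongation (%) = ((L_break - L0) / L0) * 100
Step 1: Extension = 571 - 485 = 86 mm
Step 2: Elongation = (86 / 485) * 100
Step 3: Elongation = 0.17732 * 100 = 17.732% ≈ 17.7%

17.7%


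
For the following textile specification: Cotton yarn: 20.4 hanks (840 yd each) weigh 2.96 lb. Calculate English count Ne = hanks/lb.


Formula: Ne = hanks / mass_lb
Substituting: Ne = 20.4 / 2.96
Ne = 6.9

6.9 Ne


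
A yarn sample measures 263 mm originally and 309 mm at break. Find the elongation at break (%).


Formula: Elongation (%) = ((L_break - L0) / L0) * 100
Step 1: Extension = 309 - 263 = 46 mm
Step 2: Elongation = (46 / 263) * 100
Step 3: Elongation = 0.174905 * 100 = 17.4905% ≈ 17.5%

17.5%


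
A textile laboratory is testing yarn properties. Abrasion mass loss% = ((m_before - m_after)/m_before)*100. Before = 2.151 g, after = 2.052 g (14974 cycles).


Formula: Mass loss% = ((m_before - m_after) / m_before) * 100
Step 1: Mass loss = 2.151 - 2.052 = 0.099 g
Step 2: Ratio = 0.099 / 2.151 = 0.0460251
Step 3: Mass loss% = 0.0460251 * 100 = 4.60251% ≈ 4.60%

4.60%


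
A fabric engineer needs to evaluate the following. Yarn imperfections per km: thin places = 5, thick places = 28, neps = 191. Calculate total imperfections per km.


Formula: Total = thin places + thick places + neps
Total = 5 + 28 + 191
Total = 224 imperfections/km

224 imperfections/km


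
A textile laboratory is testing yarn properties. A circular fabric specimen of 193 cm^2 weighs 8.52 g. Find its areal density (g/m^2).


Formula: GSM = mass_g / area_m2
Step 1: Convert area: 193 cm^2 = 193 / 10000 = 0.0193 m^2
Step 2: GSM = 8.52 g / 0.0193 m^2 = 441.5 g/m^2

441.5 g/m^2


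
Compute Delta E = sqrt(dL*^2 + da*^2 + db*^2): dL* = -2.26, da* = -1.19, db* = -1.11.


Formula: Delta E = sqrt(dL*^2 + da*^2 + db*^2)
Step 1: dL*^2 = (-2.26)^2 = 5.1076
Step 2: da*^2 = (-1.19)^2 = 1.4161
Step 3: db*^2 = (-1.11)^2 = 1.2321
Step 4: Sum = 5.1076 + 1.4161 + 1.2321 = 7.7558
Step 5: Delta E = sqrt(7.7558) = 2.78

2.78 Delta E


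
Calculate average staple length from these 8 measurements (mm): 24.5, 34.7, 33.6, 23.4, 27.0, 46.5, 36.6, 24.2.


Formula: Mean = sum of lengths / count
Sum = 24.5 + 34.7 + 33.6 + 23.4 + 27.0 + 46.5 + 36.6 + 24.2
Sum = 250.5 mm
Mean = 250.5 / 8 = 31.31 mm

31.31 mm


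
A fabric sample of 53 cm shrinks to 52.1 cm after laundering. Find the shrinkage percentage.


Formula: Shrinkage% = ((L_before - L_after) / L_before) * 100
Step 1: Shrinkage = 53 - 52.1 = 0.9 cm
Step 2: Shrinkage% = (0.9 / 53) * 100
Step 3: Shrinkage% = 0.016981 * 100 = 1.6981% ≈ 1.7%

1.7%


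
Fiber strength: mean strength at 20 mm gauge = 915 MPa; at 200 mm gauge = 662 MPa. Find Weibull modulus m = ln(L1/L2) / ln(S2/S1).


Formula: m = ln(L1/L2) / ln(S2/S1)
Step 1: ln(L1/L2) = ln(20/200) = -2.30259
Step 2: S2/S1 = 662/915 = 0.7235
Step 3: ln(S2/S1) = ln(0.7235) = -0.32365
Step 4: m = -2.30259 / -0.32365 = 7.11

7.11 (Weibull m)


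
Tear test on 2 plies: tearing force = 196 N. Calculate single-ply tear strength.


Formula: Per-ply strength = Total force / Number of plies
Per-ply = 196 N / 2
Per-ply = 98 N

98 N


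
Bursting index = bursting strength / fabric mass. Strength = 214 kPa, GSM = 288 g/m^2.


Formula: Bursting Index = Bursting Strength / Fabric GSM
BI = 214 kPa / 288 g/m^2
BI = 0.743 kPa/(g/m^2)

0.743 kPa/(g/m^2)


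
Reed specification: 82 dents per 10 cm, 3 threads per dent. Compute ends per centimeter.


Formula: EPC = (dents per 10 cm * ends per dent) / 10
Step 1: Total ends per 10 cm = 82 * 3 = 246
Step 2: EPC = 246 / 10 = 24.6 ends/cm

24.6 ends/cm


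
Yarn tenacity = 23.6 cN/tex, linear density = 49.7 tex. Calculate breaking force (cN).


Formula: Breaking force = Tenacity * Linear density
F = 23.6 cN/tex * 49.7 tex
F = 1172.92 cN

1172.92 cN


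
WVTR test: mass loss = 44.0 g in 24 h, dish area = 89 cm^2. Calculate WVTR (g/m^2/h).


Formula: WVTR = mass_loss / (area * time)
Step 1: Convert area: 89 cm^2 = 0.0089 m^2
Step 2: WVTR = 44.0 g / (0.0089 m^2 * 24 h)
Step 3: WVTR = 44.0 / 0.2136 = 206.0 g/m^2/h

206.0 g/m^2/h


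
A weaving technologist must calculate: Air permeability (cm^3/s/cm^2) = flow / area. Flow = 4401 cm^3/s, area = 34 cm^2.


Formula: Air Permeability = Airflow / Test Area
AP = 4401 cm^3/s / 34 cm^2
AP = 129.4 cm^3/s/cm^2

129.4 cm^3/s/cm^2


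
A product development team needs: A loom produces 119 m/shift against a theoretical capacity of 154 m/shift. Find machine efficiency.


Formula: Efficiency% = (Actual output / Theoretical output) * 100
Efficiency% = (119 / 154) * 100
Efficiency% = 0.772727 * 100 = 77.2727% ≈ 77.3%

77.3%


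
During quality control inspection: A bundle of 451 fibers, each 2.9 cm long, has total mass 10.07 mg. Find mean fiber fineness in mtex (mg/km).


Formula: fineness (mtex) = mass (mg) / total length (km) = (mass_mg / total_length_m) * 1000
Step 1: Convert fiber length: 2.9 cm = 0.029 m
Step 2: Total fiber length = 451 * 0.029 = 13.079 m
Step 3: Linear density = 10.07 mg / 13.079 m = 0.7699 mg/m
Step 4: fineness = 0.7699 * 1000 = 769.9 mtex

769.9 mtex


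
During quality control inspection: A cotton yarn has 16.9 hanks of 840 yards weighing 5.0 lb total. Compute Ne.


Formula: Ne = hanks / mass_lb
Substituting: Ne = 16.9 / 5.0
Ne = 3.4

3.4 Ne


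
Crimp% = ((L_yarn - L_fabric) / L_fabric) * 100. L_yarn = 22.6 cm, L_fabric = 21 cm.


Formula: Crimp% = ((L_yarn - L_fabric) / L_fabric) * 100
Step 1: Extension = 22.6 - 21 = 1.6 cm
Step 2: Crimp% = (1.6 / 21) * 100
Step 3: Crimp% = 0.07619 * 100 = 7.619% ≈ 7.6%

7.6%


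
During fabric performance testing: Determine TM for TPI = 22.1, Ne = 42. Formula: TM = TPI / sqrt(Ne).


Formula: TM = TPI / sqrt(Ne)
Step 1: sqrt(Ne) = sqrt(42) = 6.4807
Step 2: TM = 22.1 / 6.4807 = 3.41

3.41 TM


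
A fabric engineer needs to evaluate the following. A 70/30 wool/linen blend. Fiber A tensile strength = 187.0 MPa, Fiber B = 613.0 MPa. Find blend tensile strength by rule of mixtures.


Formula: Blend property = (fraction_A * property_A) + (fraction_B * property_B)
Step 1: Contribution A = 70/100 * 187.0 MPa = 130.9 MPa
Step 2: Contribution B = 30/100 * 613.0 MPa = 183.9 MPa
Step 3: Blend tensile strength = 130.9 + 183.9 = 314.8 MPa

314.8 MPa


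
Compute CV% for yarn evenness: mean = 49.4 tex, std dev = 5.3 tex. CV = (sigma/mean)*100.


Formula: CV% = (standard deviation / mean) * 100
Step 1: Ratio = 5.3 / 49.4 = 0.107287
Step 2: CV% = 0.107287 * 100 = 10.7287% ≈ 10.7%

10.7%


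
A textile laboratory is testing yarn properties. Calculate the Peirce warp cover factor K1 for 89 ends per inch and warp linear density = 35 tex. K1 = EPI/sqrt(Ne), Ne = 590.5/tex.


Formula: K1 = EPI / sqrt(Ne), with Ne = 590.5 / tex_warp
Step 1: Ne = 590.5 / 35 = 16.871
Step 2: sqrt(Ne) = sqrt(16.871) = 4.1074
Step 3: K1 = 89 / 4.1074 = 21.7

21.7


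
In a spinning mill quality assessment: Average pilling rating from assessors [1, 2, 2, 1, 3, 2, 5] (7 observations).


Formula: Mean = sum / count
Sum = 1 + 2 + 2 + 1 + 3 + 2 + 5 = 16
Mean = 16 / 7 = 2.3

2.3


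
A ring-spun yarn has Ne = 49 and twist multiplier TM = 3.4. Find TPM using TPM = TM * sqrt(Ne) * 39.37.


Formula: TPM = TM * sqrt(Ne) * 39.37
Step 1: sqrt(Ne) = sqrt(49) = 7
Step 2: TM * sqrt(Ne) = 3.4 * 7 = 23.8
Step 3: TPM = 23.8 * 39.37 = 937 twists/m

937 twists/m


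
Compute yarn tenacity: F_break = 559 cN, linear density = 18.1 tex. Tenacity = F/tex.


Formula: Tenacity = Breaking force / Linear density
Tenacity = 559 cN / 18.1 tex
Tenacity = 30.88 cN/tex

30.88 cN/tex


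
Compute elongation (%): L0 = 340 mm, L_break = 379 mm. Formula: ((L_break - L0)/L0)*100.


Formula: Elongation (%) = ((L_break - L0) / L0) * 100
Step 1: Extension = 379 - 340 = 39 mm
Step 2: Elongation = (39 / 340) * 100
Step 3: Elongation = 0.114706 * 100 = 11.4706% ≈ 11.5%

11.5%


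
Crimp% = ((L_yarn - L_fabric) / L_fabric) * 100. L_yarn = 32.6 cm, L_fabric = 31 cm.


Formula: Crimp% = ((L_yarn - L_fabric) / L_fabric) * 100
Step 1: Extension = 32.6 - 31 = 1.6 cm
Step 2: Crimp% = (1.6 / 31) * 100
Step 3: Crimp% = 0.051613 * 100 = 5.1613% ≈ 5.2%

5.2%


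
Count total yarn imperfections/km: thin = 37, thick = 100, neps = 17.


Formula: Total = thin places + thick places + neps
Total = 37 + 100 + 17
Total = 154 imperfections/km

154 imperfections/km


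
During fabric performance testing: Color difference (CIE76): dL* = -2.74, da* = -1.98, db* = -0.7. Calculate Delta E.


Formula: Delta E = sqrt(dL*^2 + da*^2 + db*^2)
Step 1: dL*^2 = (-2.74)^2 = 7.5076
Step 2: da*^2 = (-1.98)^2 = 3.9204
Step 3: db*^2 = (-0.7)^2 = 0.49
Step 4: Sum = 7.5076 + 3.9204 + 0.49 = 11.918
Step 5: Delta E = sqrt(11.918) = 3.45

3.45 Delta E


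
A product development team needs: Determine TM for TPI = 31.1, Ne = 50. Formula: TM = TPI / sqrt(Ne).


Formula: TM = TPI / sqrt(Ne)
Step 1: sqrt(Ne) = sqrt(50) = 7.0711
Step 2: TM = 31.1 / 7.0711 = 4.40

4.40 TM


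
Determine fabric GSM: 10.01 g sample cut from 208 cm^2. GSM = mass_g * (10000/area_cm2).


Formula: GSM = mass_g / area_m2
Step 1: Convert area: 208 cm^2 = 208 / 10000 = 0.0208 m^2
Step 2: GSM = 10.01 g / 0.0208 m^2 = 481.3 g/m^2

481.3 g/m^2


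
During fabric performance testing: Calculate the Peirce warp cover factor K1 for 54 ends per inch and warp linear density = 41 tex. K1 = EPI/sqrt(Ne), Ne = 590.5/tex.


Formula: K1 = EPI / sqrt(Ne), with Ne = 590.5 / tex_warp
Step 1: Ne = 590.5 / 41 = 14.402
Step 2: sqrt(Ne) = sqrt(14.402) = 3.795
Step 3: K1 = 54 / 3.795 = 14.2

14.2


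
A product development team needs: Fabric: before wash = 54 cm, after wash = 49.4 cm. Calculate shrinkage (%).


Formula: Shrinkage% = ((L_before - L_after) / L_before) * 100
Step 1: Shrinkage = 54 - 49.4 = 4.6 cm
Step 2: Shrinkage% = (4.6 / 54) * 100
Step 3: Shrinkage% = 0.085185 * 100 = 8.5185% ≈ 8.5%

8.5%


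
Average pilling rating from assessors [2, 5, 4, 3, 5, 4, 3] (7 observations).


Formula: Mean = sum / count
Sum = 2 + 5 + 4 + 3 + 5 + 4 + 3 = 26
Mean = 26 / 7 = 3.7

3.7


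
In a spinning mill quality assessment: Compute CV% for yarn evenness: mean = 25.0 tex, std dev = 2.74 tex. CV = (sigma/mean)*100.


Formula: CV% = (standard deviation / mean) * 100
Step 1: Ratio = 2.74 / 25.0 = 0.1096
Step 2: CV% = 0.1096 * 100 = 10.96% ≈ 11.0%

11.0%


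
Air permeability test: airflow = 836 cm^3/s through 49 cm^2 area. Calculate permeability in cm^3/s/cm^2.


Formula: Air Permeability = Airflow / Test Area
AP = 836 cm^3/s / 49 cm^2
AP = 17.1 cm^3/s/cm^2

17.1 cm^3/s/cm^2


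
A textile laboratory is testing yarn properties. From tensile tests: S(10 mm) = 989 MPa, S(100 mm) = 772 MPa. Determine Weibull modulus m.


Formula: m = ln(L1/L2) / ln(S2/S1)
Step 1: ln(L1/L2) = ln(10/100) = -2.30259
Step 2: S2/S1 = 772/989 = 0.78059
Step 3: ln(S2/S1) = ln(0.78059) = -0.24771
Step 4: m = -2.30259 / -0.24771 = 9.30

9.30 (Weibull m)


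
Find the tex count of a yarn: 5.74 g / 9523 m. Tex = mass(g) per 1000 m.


Formula: Tex = (mass_g / length_m) * 1000
Substituting: Tex = (5.74 / 9523) * 1000
Intermediate: 5.74 / 9523 = 0.00060275 g/m
Tex = 0.00060275 * 1000 = 0.60 tex

0.60 tex


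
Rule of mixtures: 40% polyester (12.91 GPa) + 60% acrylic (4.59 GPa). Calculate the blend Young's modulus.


Formula: Blend property = (fraction_A * property_A) + (fraction_B * property_B)
Step 1: Contribution A = 40/100 * 12.91 GPa = 5.164 GPa
Step 2: Contribution B = 60/100 * 4.59 GPa = 2.754 GPa
Step 3: Blend Young's modulus = 5.164 + 2.754 = 7.918 GPa

7.918 GPa


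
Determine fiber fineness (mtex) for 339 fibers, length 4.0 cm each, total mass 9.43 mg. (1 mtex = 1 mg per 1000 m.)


Formula: fineness (mtex) = mass (mg) / total length (km) = (mass_mg / total_length_m) * 1000
Step 1: Convert fiber length: 4.0 cm = 0.04 m
Step 2: Total fiber length = 339 * 0.04 = 13.56 m
Step 3: Linear density = 9.43 mg / 13.56 m = 0.6954 mg/m
Step 4: fineness = 0.6954 * 1000 = 695.4 mtex

695.4 mtex


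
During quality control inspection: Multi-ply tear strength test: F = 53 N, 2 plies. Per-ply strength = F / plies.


Formula: Per-ply strength = Total force / Number of plies
Per-ply = 53 N / 2
Per-ply = 26.5 N

26.5 N


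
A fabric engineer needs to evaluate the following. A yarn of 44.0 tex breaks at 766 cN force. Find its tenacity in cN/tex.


Formula: Tenacity = Breaking force / Linear density
Tenacity = 766 cN / 44.0 tex
Tenacity = 17.41 cN/tex

17.41 cN/tex


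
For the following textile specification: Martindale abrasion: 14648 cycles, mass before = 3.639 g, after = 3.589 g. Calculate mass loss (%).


Formula: Mass loss% = ((m_before - m_after) / m_before) * 100
Step 1: Mass loss = 3.639 - 3.589 = 0.05 g
Step 2: Ratio = 0.05 / 3.639 = 0.01374
Step 3: Mass loss% = 0.01374 * 100 = 1.374% ≈ 1.37%

1.37%


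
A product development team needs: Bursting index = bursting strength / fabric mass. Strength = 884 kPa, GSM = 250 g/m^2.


Formula: Bursting Index = Bursting Strength / Fabric GSM
BI = 884 kPa / 250 g/m^2
BI = 3.536 kPa/(g/m^2)

3.536 kPa/(g/m^2)


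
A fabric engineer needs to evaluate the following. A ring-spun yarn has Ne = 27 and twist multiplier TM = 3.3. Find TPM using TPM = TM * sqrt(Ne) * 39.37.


Formula: TPM = TM * sqrt(Ne) * 39.37
Step 1: sqrt(Ne) = sqrt(27) = 5.1962
Step 2: TM * sqrt(Ne) = 3.3 * 5.1962 = 17.1475
Step 3: TPM = 17.1475 * 39.37 = 675 twists/m

675 twists/m


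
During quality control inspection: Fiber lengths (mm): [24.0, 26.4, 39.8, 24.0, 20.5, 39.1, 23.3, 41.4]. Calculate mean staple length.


Formula: Mean = sum of lengths / count
Sum = 24.0 + 26.4 + 39.8 + 24.0 + 20.5 + 39.1 + 23.3 + 41.4
Sum = 238.5 mm
Mean = 238.5 / 8 = 29.81 mm

29.81 mm


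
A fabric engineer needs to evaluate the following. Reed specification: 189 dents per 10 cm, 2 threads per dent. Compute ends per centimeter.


Formula: EPC = (dents per 10 cm * ends per dent) / 10
Step 1: Total ends per 10 cm = 189 * 2 = 378
Step 2: EPC = 378 / 10 = 37.8 ends/cm

37.8 ends/cm


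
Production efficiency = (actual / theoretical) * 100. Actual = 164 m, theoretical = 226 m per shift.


Formula: Efficiency% = (Actual output / Theoretical output) * 100
Efficiency% = (164 / 226) * 100
Efficiency% = 0.725664 * 100 = 72.5664% ≈ 72.6%

72.6%


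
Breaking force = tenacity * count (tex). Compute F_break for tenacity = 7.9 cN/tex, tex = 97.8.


Formula: Breaking force = Tenacity * Linear density
F = 7.9 cN/tex * 97.8 tex
F = 772.62 cN

772.62 cN


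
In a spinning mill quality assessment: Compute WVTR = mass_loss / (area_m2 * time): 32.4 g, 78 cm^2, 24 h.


Formula: WVTR = mass_loss / (area * time)
Step 1: Convert area: 78 cm^2 = 0.0078 m^2
Step 2: WVTR = 32.4 g / (0.0078 m^2 * 24 h)
Step 3: WVTR = 32.4 / 0.1872 = 173.1 g/m^2/h

173.1 g/m^2/h


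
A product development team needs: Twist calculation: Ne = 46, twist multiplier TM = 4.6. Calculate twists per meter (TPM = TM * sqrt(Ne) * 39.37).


Formula: TPM = TM * sqrt(Ne) * 39.37
Step 1: sqrt(Ne) = sqrt(46) = 6.7823
Step 2: TM * sqrt(Ne) = 4.6 * 6.7823 = 31.1986
Step 3: TPM = 31.1986 * 39.37 = 1228 twists/m

1228 twists/m


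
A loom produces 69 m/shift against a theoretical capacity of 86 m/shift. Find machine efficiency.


Formula: Efficiency% = (Actual output / Theoretical output) * 100
Efficiency% = (69 / 86) * 100
Efficiency% = 0.802326 * 100 = 80.2326% ≈ 80.2%

80.2%


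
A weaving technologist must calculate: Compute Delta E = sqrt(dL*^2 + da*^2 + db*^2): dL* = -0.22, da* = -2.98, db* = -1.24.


Formula: Delta E = sqrt(dL*^2 + da*^2 + db*^2)
Step 1: dL*^2 = (-0.22)^2 = 0.0484
Step 2: da*^2 = (-2.98)^2 = 8.8804
Step 3: db*^2 = (-1.24)^2 = 1.5376
Step 4: Sum = 0.0484 + 8.8804 + 1.5376 = 10.4664
Step 5: Delta E = sqrt(10.4664) = 3.24

3.24 Delta E


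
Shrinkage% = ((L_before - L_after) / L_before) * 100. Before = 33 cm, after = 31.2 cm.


Formula: Shrinkage% = ((L_before - L_after) / L_before) * 100
Step 1: Shrinkage = 33 - 31.2 = 1.8 cm
Step 2: Shrinkage% = (1.8 / 33) * 100
Step 3: Shrinkage% = 0.054545 * 100 = 5.4545% ≈ 5.5%

5.5%


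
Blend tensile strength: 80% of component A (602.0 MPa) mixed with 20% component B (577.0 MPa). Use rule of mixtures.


Formula: Blend property = (fraction_A * property_A) + (fraction_B * property_B)
Step 1: Contribution A = 80/100 * 602.0 MPa = 481.6 MPa
Step 2: Contribution B = 20/100 * 577.0 MPa = 115.4 MPa
Step 3: Blend tensile strength = 481.6 + 115.4 = 597.0 MPa

597.0 MPa


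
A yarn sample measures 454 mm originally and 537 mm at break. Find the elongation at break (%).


Formula: Elongation (%) = ((L_break - L0) / L0) * 100
Step 1: Extension = 537 - 454 = 83 mm
Step 2: Elongation = (83 / 454) * 100
Step 3: Elongation = 0.182819 * 100 = 18.2819% ≈ 18.3%

18.3%


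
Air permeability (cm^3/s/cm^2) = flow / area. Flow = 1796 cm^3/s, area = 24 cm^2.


Formula: Air Permeability = Airflow / Test Area
AP = 1796 cm^3/s / 24 cm^2
AP = 74.8 cm^3/s/cm^2

74.8 cm^3/s/cm^2


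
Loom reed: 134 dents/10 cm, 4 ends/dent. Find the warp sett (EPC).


Formula: EPC = (dents per 10 cm * ends per dent) / 10
Step 1: Total ends per 10 cm = 134 * 4 = 536
Step 2: EPC = 536 / 10 = 53.6 ends/cm

53.6 ends/cm


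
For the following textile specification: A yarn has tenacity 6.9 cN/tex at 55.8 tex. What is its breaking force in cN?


Formula: Breaking force = Tenacity * Linear density
F = 6.9 cN/tex * 55.8 tex
F = 385.02 cN

385.02 cN


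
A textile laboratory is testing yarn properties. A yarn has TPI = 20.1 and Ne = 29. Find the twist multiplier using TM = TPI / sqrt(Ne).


Formula: TM = TPI / sqrt(Ne)
Step 1: sqrt(Ne) = sqrt(29) = 5.3852
Step 2: TM = 20.1 / 5.3852 = 3.73

3.73 TM


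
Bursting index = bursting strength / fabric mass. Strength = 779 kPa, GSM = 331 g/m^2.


Formula: Bursting Index = Bursting Strength / Fabric GSM
BI = 779 kPa / 331 g/m^2
BI = 2.353 kPa/(g/m^2)

2.353 kPa/(g/m^2)


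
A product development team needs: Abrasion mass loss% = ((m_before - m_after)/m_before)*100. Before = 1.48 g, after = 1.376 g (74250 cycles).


Formula: Mass loss% = ((m_before - m_after) / m_before) * 100
Step 1: Mass loss = 1.48 - 1.376 = 0.104 g
Step 2: Ratio = 0.104 / 1.48 = 0.0702703
Step 3: Mass loss% = 0.0702703 * 100 = 7.02703% ≈ 7.03%

7.03%


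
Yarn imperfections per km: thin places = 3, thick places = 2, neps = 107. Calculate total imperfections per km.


Formula: Total = thin places + thick places + neps
Total = 3 + 2 + 107
Total = 112 imperfections/km

112 imperfections/km


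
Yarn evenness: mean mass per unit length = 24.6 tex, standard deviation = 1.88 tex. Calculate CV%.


Formula: CV% = (standard deviation / mean) * 100
Step 1: Ratio = 1.88 / 24.6 = 0.076423
Step 2: CV% = 0.076423 * 100 = 7.6423% ≈ 7.6%

7.6%


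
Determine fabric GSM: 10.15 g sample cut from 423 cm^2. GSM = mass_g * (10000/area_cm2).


Formula: GSM = mass_g / area_m2
Step 1: Convert area: 423 cm^2 = 423 / 10000 = 0.0423 m^2
Step 2: GSM = 10.15 g / 0.0423 m^2 = 240.0 g/m^2

240.0 g/m^2


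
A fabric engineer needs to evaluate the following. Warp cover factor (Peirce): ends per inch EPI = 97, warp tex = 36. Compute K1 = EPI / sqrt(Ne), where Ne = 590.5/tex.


Formula: K1 = EPI / sqrt(Ne), with Ne = 590.5 / tex_warp
Step 1: Ne = 590.5 / 36 = 16.403
Step 2: sqrt(Ne) = sqrt(16.403) = 4.0501
Step 3: K1 = 97 / 4.0501 = 24.0

24.0


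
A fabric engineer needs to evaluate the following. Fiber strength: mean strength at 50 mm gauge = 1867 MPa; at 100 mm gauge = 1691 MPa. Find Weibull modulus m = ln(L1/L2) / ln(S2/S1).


Formula: m = ln(L1/L2) / ln(S2/S1)
Step 1: ln(L1/L2) = ln(50/100) = -0.69315
Step 2: S2/S1 = 1691/1867 = 0.90573
Step 3: ln(S2/S1) = ln(0.90573) = -0.09901
Step 4: m = -0.69315 / -0.09901 = 7.00

7.00 (Weibull m)


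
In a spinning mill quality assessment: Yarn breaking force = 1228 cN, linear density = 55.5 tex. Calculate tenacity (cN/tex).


Formula: Tenacity = Breaking force / Linear density
Tenacity = 1228 cN / 55.5 tex
Tenacity = 22.13 cN/tex

22.13 cN/tex


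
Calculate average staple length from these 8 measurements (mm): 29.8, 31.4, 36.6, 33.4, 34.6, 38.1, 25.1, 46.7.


Formula: Mean = sum of lengths / count
Sum = 29.8 + 31.4 + 36.6 + 33.4 + 34.6 + 38.1 + 25.1 + 46.7
Sum = 275.7 mm
Mean = 275.7 / 8 = 34.46 mm

34.46 mm


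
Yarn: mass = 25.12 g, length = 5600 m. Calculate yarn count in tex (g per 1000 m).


Formula: Tex = (mass_g / length_m) * 1000
Substituting: Tex = (25.12 / 5600) * 1000
Intermediate: 25.12 / 5600 = 0.00448571 g/m
Tex = 0.00448571 * 1000 = 4.49 tex

4.49 tex


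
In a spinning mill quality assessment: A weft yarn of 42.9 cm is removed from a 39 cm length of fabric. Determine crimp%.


Formula: Crimp% = ((L_yarn - L_fabric) / L_fabric) * 100
Step 1: Extension = 42.9 - 39 = 3.9 cm
Step 2: Crimp% = (3.9 / 39) * 100
Step 3: Crimp% = 0.1 * 100 = 10.0%

10.0%


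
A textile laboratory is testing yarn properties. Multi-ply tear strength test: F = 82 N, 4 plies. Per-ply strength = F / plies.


Formula: Per-ply strength = Total force / Number of plies
Per-ply = 82 N / 4
Per-ply = 20.5 N

20.5 N


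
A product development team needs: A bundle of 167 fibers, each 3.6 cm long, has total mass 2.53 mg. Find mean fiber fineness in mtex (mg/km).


Formula: fineness (mtex) = mass (mg) / total length (km) = (mass_mg / total_length_m) * 1000
Step 1: Convert fiber length: 3.6 cm = 0.036 m
Step 2: Total fiber length = 167 * 0.036 = 6.012 m
Step 3: Linear density = 2.53 mg / 6.012 m = 0.4208 mg/m
Step 4: fineness = 0.4208 * 1000 = 420.8 mtex

420.8 mtex


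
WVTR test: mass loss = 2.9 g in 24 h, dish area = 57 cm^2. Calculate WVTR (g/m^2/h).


Formula: WVTR = mass_loss / (area * time)
Step 1: Convert area: 57 cm^2 = 0.0057 m^2
Step 2: WVTR = 2.9 g / (0.0057 m^2 * 24 h)
Step 3: WVTR = 2.9 / 0.1368 = 21.2 g/m^2/h

21.2 g/m^2/h


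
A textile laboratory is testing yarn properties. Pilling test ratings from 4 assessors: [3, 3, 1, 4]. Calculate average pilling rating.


Formula: Mean = sum / count
Sum = 3 + 3 + 1 + 4 = 11
Mean = 11 / 4 = 2.8

2.8


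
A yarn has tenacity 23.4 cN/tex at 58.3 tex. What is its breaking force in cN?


Formula: Breaking force = Tenacity * Linear density
F = 23.4 cN/tex * 58.3 tex
F = 1364.22 cN

1364.22 cN


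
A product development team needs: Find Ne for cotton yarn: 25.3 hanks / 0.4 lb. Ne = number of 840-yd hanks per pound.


Formula: Ne = hanks / mass_lb
Substituting: Ne = 25.3 / 0.4
Ne = 63.3

63.3 Ne


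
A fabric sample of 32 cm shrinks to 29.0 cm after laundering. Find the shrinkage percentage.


Formula: Shrinkage% = ((L_before - L_after) / L_before) * 100
Step 1: Shrinkage = 32 - 29.0 = 3.0 cm
Step 2: Shrinkage% = (3.0 / 32) * 100
Step 3: Shrinkage% = 0.09375 * 100 = 9.375% ≈ 9.4%

9.4%


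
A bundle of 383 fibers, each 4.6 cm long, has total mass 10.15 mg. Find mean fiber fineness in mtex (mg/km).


Formula: fineness (mtex) = mass (mg) / total length (km) = (mass_mg / total_length_m) * 1000
Step 1: Convert fiber length: 4.6 cm = 0.046 m
Step 2: Total fiber length = 383 * 0.046 = 17.618 m
Step 3: Linear density = 10.15 mg / 17.618 m = 0.5761 mg/m
Step 4: fineness = 0.5761 * 1000 = 576.1 mtex

576.1 mtex


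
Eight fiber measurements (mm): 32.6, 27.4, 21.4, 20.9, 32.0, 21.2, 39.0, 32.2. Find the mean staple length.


Formula: Mean = sum of lengths / count
Sum = 32.6 + 27.4 + 21.4 + 20.9 + 32.0 + 21.2 + 39.0 + 32.2
Sum = 226.7 mm
Mean = 226.7 / 8 = 28.34 mm

28.34 mm


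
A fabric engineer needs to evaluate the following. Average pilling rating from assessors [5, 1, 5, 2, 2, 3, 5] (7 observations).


Formula: Mean = sum / count
Sum = 5 + 1 + 5 + 2 + 2 + 3 + 5 = 23
Mean = 23 / 7 = 3.3

3.3


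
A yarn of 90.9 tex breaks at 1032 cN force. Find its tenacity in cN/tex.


Formula: Tenacity = Breaking force / Linear density
Tenacity = 1032 cN / 90.9 tex
Tenacity = 11.35 cN/tex

11.35 cN/tex


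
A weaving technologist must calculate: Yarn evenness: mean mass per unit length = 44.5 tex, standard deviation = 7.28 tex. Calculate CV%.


Formula: CV% = (standard deviation / mean) * 100
Step 1: Ratio = 7.28 / 44.5 = 0.163596
Step 2: CV% = 0.163596 * 100 = 16.3596% ≈ 16.4%

16.4%


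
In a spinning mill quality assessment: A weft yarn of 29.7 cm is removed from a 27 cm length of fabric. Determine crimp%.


Formula: Crimp% = ((L_yarn - L_fabric) / L_fabric) * 100
Step 1: Extension = 29.7 - 27 = 2.7 cm
Step 2: Crimp% = (2.7 / 27) * 100
Step 3: Crimp% = 0.1 * 100 = 10.0%

10.0%


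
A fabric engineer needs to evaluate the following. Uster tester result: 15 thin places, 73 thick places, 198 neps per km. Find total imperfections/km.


Formula: Total = thin places + thick places + neps
Total = 15 + 73 + 198
Total = 286 imperfections/km

286 imperfections/km
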